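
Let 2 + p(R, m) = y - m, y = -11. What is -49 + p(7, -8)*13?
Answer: -114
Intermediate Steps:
p(R, m) = -13 - m (p(R, m) = -2 + (-11 - m) = -13 - m)
-49 + p(7, -8)*13 = -49 + (-13 - 1*(-8))*13 = -49 + (-13 + 8)*13 = -49 - 5*13 = -49 - 65 = -114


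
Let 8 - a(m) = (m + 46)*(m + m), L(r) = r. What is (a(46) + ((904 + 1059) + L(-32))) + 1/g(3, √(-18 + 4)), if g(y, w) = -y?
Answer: -19576/3 ≈ -6525.3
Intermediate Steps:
a(m) = 8 - 2*m*(46 + m) (a(m) = 8 - (m + 46)*(m + m) = 8 - (46 + m)*2*m = 8 - 2*m*(46 + m))
(a(46) + ((904 + 1059) + L(-32))) + 1/g(3, √(-18 + 4)) = ((8 - 92*46 - 2*46²) + ((904 + 1059) - 32)) + 1/(-1*3) = ((8 - 4232 - 2*2116) + (1963 - 32)) + 1/(-3) = ((8 - 4232 - 4232) + 1931) - ⅓ = (-8456 + 1931) - ⅓ = -6525 - ⅓ = -19576/3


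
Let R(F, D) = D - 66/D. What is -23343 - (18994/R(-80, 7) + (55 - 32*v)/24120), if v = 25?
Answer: -1272920819/82008 ≈ -15522.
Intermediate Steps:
-23343 - (18994/R(-80, 7) + (55 - 32*v)/24120) = -23343 - (18994/(7 - 66/7) + (55 - 32*25)/24120) = -23343 - (18994/(7 - 66*⅐) + (55 - 800)*(1/24120)) = -23343 - (18994/(7 - 66/7) - 745*1/24120) = -23343 - (18994/(-17/7) - 149/4824) = -23343 - (18994*(-7/17) - 149/4824) = -23343 - (-132958/17 - 149/4824) = -23343 - 1*(-641391925/82008) = -23343 + 641391925/82008 = -1272920819/82008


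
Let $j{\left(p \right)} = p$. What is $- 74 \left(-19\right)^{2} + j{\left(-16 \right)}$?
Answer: $-26730$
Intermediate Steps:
$- 74 \left(-19\right)^{2} + j{\left(-16 \right)} = - 74 \left(-19\right)^{2} - 16 = \left(-74\right) 361 - 16 = -26714 - 16 = -26730$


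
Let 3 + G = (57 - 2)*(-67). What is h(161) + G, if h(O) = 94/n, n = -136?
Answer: -250831/68 ≈ -3688.7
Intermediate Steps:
h(O) = -47/68 (h(O) = 94/(-136) = 94*(-1/136) = -47/68)
G = -3688 (G = -3 + (57 - 2)*(-67) = -3 + 55*(-67) = -3 - 3685 = -3688)
h(161) + G = -47/68 - 3688 = -250831/68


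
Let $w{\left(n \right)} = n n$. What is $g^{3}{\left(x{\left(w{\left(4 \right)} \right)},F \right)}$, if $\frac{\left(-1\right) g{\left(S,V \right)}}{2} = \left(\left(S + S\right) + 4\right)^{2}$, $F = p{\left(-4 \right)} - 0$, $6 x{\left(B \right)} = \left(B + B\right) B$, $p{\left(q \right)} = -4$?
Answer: $- \frac{165606625911799808}{729} \approx -2.2717 \cdot 10^{14}$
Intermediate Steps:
$w{\left(n \right)} = n^{2}$
$x{\left(B \right)} = \frac{B^{2}}{3}$ ($x{\left(B \right)} = \frac{\left(B + B\right) B}{6} = \frac{2 B B}{6} = \frac{2 B^{2}}{6} = \frac{B^{2}}{3}$)
$F = -4$ ($F = -4 - 0 = -4 + 0 = -4$)
$g{\left(S,V \right)} = - 2 \left(4 + 2 S\right)^{2}$ ($g{\left(S,V \right)} = - 2 \left(\left(S + S\right) + 4\right)^{2} = - 2 \left(2 S + 4\right)^{2} = - 2 \left(4 + 2 S\right)^{2}$)
$g^{3}{\left(x{\left(w{\left(4 \right)} \right)},F \right)} = \left(- 8 \left(2 + \frac{\left(4^{2}\right)^{2}}{3}\right)^{2}\right)^{3} = \left(- 8 \left(2 + \frac{16^{2}}{3}\right)^{2}\right)^{3} = \left(- 8 \left(2 + \frac{1}{3} \cdot 256\right)^{2}\right)^{3} = \left(- 8 \left(2 + \frac{256}{3}\right)^{2}\right)^{3} = \left(- 8 \left(\frac{262}{3}\right)^{2}\right)^{3} = \left(\left(-8\right) \frac{68644}{9}\right)^{3} = \left(- \frac{549152}{9}\right)^{3} = - \frac{165606625911799808}{729}$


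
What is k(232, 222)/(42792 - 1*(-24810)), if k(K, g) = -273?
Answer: -91/22534 ≈ -0.0040383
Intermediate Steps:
k(232, 222)/(42792 - 1*(-24810)) = -273/(42792 - 1*(-24810)) = -273/(42792 + 24810) = -273/67602 = -273*1/67602 = -91/22534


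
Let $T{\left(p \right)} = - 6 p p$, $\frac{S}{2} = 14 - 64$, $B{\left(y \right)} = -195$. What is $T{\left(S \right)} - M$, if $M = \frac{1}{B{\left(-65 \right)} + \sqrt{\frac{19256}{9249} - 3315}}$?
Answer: $\frac{11699999 \sqrt{9249} - 60000 i \sqrt{30641179}}{- 195 \sqrt{9249} + i \sqrt{30641179}} \approx -60000.0 + 0.0013885 i$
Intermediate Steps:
$S = -100$ ($S = 2 \left(14 - 64\right) = 2 \left(-50\right) = -100$)
$T{\left(p \right)} = - 6 p^{2}$
$M = \frac{1}{-195 + \frac{i \sqrt{283400264571}}{9249}}$ ($M = \frac{1}{-195 + \sqrt{\frac{19256}{9249} - 3315}} = \frac{1}{-195 + \sqrt{- \frac{30641179}{9249}}} = \frac{1}{-195 + \frac{i \sqrt{283400264571}}{9249}} \approx -0.0047172 - 0.0013924 i$)
$T{\left(S \right)} - M = - 6 \left(-100\right)^{2} - \frac{\sqrt{9249}}{- 195 \sqrt{9249} + i \sqrt{30641179}} = \left(-6\right) 10000 - \frac{\sqrt{9249}}{- 195 \sqrt{9249} + i \sqrt{30641179}} = -60000 - \frac{\sqrt{9249}}{- 195 \sqrt{9249} + i \sqrt{30641179}}$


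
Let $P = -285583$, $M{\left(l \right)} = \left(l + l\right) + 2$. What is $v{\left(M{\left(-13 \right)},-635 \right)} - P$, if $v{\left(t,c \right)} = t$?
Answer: $285559$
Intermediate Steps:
$M{\left(l \right)} = 2 + 2 l$ ($M{\left(l \right)} = 2 l + 2 = 2 + 2 l$)
$v{\left(M{\left(-13 \right)},-635 \right)} - P = \left(2 + 2 \left(-13\right)\right) - -285583 = \left(2 - 26\right) + 285583 = -24 + 285583 = 285559$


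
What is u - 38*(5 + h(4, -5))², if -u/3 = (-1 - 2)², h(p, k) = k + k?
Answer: -977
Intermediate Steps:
h(p, k) = 2*k
u = -27 (u = -3*(-1 - 2)² = -3*(-3)² = -3*9 = -27)
u - 38*(5 + h(4, -5))² = -27 - 38*(5 + 2*(-5))² = -27 - 38*(5 - 10)² = -27 - 38*(-5)² = -27 - 38*25 = -27 - 950 = -977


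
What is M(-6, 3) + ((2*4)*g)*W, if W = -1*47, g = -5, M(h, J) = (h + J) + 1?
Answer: 1878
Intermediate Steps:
M(h, J) = 1 + J + h (M(h, J) = (J + h) + 1 = 1 + J + h)
W = -47
M(-6, 3) + ((2*4)*g)*W = (1 + 3 - 6) + ((2*4)*(-5))*(-47) = -2 + (8*(-5))*(-47) = -2 - 40*(-47) = -2 + 1880 = 1878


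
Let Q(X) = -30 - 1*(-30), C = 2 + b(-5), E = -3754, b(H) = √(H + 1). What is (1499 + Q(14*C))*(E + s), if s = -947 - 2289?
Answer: -10478010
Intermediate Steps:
b(H) = √(1 + H)
C = 2 + 2*I (C = 2 + √(1 - 5) = 2 + √(-4) = 2 + 2*I ≈ 2.0 + 2.0*I)
Q(X) = 0 (Q(X) = -30 + 30 = 0)
s = -3236
(1499 + Q(14*C))*(E + s) = (1499 + 0)*(-3754 - 3236) = 1499*(-6990) = -10478010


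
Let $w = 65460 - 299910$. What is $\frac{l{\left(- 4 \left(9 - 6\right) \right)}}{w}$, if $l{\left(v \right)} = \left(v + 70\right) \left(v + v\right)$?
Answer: $\frac{232}{39075} \approx 0.0059373$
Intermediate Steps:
$w = -234450$ ($w = 65460 - 299910 = -234450$)
$l{\left(v \right)} = 2 v \left(70 + v\right)$ ($l{\left(v \right)} = \left(70 + v\right) 2 v = 2 v \left(70 + v\right)$)
$\frac{l{\left(- 4 \left(9 - 6\right) \right)}}{w} = \frac{2 \left(- 4 \left(9 - 6\right)\right) \left(70 - 4 \left(9 - 6\right)\right)}{-234450} = 2 \left(\left(-4\right) 3\right) \left(70 - 12\right) \left(- \frac{1}{234450}\right) = 2 \left(-12\right) \left(70 - 12\right) \left(- \frac{1}{234450}\right) = 2 \left(-12\right) 58 \left(- \frac{1}{234450}\right) = \left(-1392\right) \left(- \frac{1}{234450}\right) = \frac{232}{39075}$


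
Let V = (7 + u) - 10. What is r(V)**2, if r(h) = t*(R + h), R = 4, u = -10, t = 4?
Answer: 1296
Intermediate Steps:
V = -13 (V = (7 - 10) - 10 = -3 - 10 = -13)
r(h) = 16 + 4*h (r(h) = 4*(4 + h) = 16 + 4*h)
r(V)**2 = (16 + 4*(-13))**2 = (16 - 52)**2 = (-36)**2 = 1296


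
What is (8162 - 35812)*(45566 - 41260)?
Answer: -119060900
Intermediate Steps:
(8162 - 35812)*(45566 - 41260) = -27650*4306 = -119060900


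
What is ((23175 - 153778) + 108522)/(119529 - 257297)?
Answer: 22081/137768 ≈ 0.16028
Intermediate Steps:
((23175 - 153778) + 108522)/(119529 - 257297) = (-130603 + 108522)/(-137768) = -22081*(-1/137768) = 22081/137768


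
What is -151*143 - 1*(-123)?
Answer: -21470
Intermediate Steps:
-151*143 - 1*(-123) = -21593 + 123 = -21470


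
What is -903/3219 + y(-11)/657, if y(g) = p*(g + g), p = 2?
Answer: -244969/704961 ≈ -0.34749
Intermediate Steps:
y(g) = 4*g (y(g) = 2*(g + g) = 2*(2*g) = 4*g)
-903/3219 + y(-11)/657 = -903/3219 + (4*(-11))/657 = -903*1/3219 - 44*1/657 = -301/1073 - 44/657 = -244969/704961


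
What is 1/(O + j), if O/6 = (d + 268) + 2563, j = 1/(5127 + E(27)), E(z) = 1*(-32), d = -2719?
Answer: 5095/3423841 ≈ 0.0014881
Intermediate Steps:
E(z) = -32
j = 1/5095 (j = 1/(5127 - 32) = 1/5095 ≈ 0.00019627)
O = 672 (O = 6*((-2719 + 268) + 2563) = 6*(-2451 + 2563) = 6*112 = 672)
1/(O + j) = 1/(672 + 1/5095) = 1/(3423841/5095) = 5095/3423841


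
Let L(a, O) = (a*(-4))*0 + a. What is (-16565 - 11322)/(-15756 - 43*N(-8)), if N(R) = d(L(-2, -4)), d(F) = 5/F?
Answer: 55774/31297 ≈ 1.7821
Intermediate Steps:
L(a, O) = a (L(a, O) = -4*a*0 + a = 0 + a = a)
N(R) = -5/2 (N(R) = 5/(-2) = 5*(-½) = -5/2)
(-16565 - 11322)/(-15756 - 43*N(-8)) = (-16565 - 11322)/(-15756 - 43*(-5/2)) = -27887/(-15756 + 215/2) = -27887/(-31297/2) = -27887*(-2/31297) = 55774/31297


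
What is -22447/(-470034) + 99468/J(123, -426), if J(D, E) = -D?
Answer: -15583526977/19271394 ≈ -808.63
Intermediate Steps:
-22447/(-470034) + 99468/J(123, -426) = -22447/(-470034) + 99468/((-1*123)) = -22447*(-1/470034) + 99468/(-123) = 22447/470034 + 99468*(-1/123) = 22447/470034 - 33156/41 = -15583526977/19271394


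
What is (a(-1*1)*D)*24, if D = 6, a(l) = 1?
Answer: 144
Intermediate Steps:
(a(-1*1)*D)*24 = (1*6)*24 = 6*24 = 144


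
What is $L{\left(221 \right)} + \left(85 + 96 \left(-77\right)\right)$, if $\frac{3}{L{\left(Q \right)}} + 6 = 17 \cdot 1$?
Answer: $- \frac{80374}{11} \approx -7306.7$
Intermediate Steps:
$L{\left(Q \right)} = \frac{3}{11}$ ($L{\left(Q \right)} = \frac{3}{-6 + 17 \cdot 1} = \frac{3}{-6 + 17} = \frac{3}{11}$)
$L{\left(221 \right)} + \left(85 + 96 \left(-77\right)\right) = \frac{3}{11} + \left(85 + 96 \left(-77\right)\right) = \frac{3}{11} + \left(85 - 7392\right) = \frac{3}{11} - 7307 = - \frac{80374}{11}$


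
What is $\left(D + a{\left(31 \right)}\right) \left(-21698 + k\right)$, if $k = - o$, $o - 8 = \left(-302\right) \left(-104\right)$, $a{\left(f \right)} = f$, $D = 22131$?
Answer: $-1177112468$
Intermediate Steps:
$o = 31416$ ($o = 8 - -31408 = 8 + 31408 = 31416$)
$k = -31416$ ($k = \left(-1\right) 31416 = -31416$)
$\left(D + a{\left(31 \right)}\right) \left(-21698 + k\right) = \left(22131 + 31\right) \left(-21698 - 31416\right) = 22162 \left(-53114\right) = -1177112468$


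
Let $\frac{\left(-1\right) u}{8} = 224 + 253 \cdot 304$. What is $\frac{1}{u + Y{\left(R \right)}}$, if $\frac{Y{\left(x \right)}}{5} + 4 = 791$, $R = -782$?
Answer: $- \frac{1}{613153} \approx -1.6309 \cdot 10^{-6}$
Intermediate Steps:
$Y{\left(x \right)} = 3935$ ($Y{\left(x \right)} = -20 + 5 \cdot 791 = -20 + 3955 = 3935$)
$u = -617088$ ($u = - 8 \left(224 + 253 \cdot 304\right) = - 8 \left(224 + 76912\right) = \left(-8\right) 77136 = -617088$)
$\frac{1}{u + Y{\left(R \right)}} = \frac{1}{-617088 + 3935} = \frac{1}{-613153} = - \frac{1}{613153}$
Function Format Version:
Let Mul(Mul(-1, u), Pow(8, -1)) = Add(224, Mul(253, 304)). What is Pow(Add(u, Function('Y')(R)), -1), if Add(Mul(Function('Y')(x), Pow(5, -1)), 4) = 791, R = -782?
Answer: Rational(-1, 613153) ≈ -1.6309e-6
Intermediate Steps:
Function('Y')(x) = 3935 (Function('Y')(x) = Add(-20, Mul(5, 791)) = Add(-20, 3955) = 3935)
u = -617088 (u = Mul(-8, Add(224, Mul(253, 304))) = Mul(-8, Add(224, 76912)) = Mul(-8, 77136) = -617088)
Pow(Add(u, Function('Y')(R)), -1) = Pow(Add(-617088, 3935), -1) = Pow(-613153, -1) = Rational(-1, 613153)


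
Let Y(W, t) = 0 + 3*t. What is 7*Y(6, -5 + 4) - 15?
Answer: -36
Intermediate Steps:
Y(W, t) = 3*t
7*Y(6, -5 + 4) - 15 = 7*(3*(-5 + 4)) - 15 = 7*(3*(-1)) - 15 = 7*(-3) - 15 = -21 - 15 = -36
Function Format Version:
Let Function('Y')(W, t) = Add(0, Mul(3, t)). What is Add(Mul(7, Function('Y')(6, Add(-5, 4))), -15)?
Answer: -36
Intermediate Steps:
Function('Y')(W, t) = Mul(3, t)
Add(Mul(7, Function('Y')(6, Add(-5, 4))), -15) = Add(Mul(7, Mul(3, Add(-5, 4))), -15) = Add(Mul(7, Mul(3, -1)), -15) = Add(Mul(7, -3), -15) = Add(-21, -15) = -36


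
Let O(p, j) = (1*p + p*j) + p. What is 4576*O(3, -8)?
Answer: -82368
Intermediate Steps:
O(p, j) = 2*p + j*p (O(p, j) = (p + j*p) + p = 2*p + j*p)
4576*O(3, -8) = 4576*(3*(2 - 8)) = 4576*(3*(-6)) = 4576*(-18) = -82368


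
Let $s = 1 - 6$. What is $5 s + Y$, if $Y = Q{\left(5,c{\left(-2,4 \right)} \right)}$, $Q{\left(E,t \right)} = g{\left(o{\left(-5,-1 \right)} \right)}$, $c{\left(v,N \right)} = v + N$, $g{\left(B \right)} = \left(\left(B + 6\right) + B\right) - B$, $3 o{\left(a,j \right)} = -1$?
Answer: $- \frac{58}{3} \approx -19.333$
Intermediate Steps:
$o{\left(a,j \right)} = - \frac{1}{3}$ ($o{\left(a,j \right)} = \frac{1}{3} \left(-1\right) = - \frac{1}{3}$)
$g{\left(B \right)} = 6 + B$ ($g{\left(B \right)} = \left(\left(6 + B\right) + B\right) - B = \left(6 + 2 B\right) - B = 6 + B$)
$c{\left(v,N \right)} = N + v$
$s = -5$ ($s = 1 - 6 = -5$)
$Q{\left(E,t \right)} = \frac{17}{3}$ ($Q{\left(E,t \right)} = 6 - \frac{1}{3} = \frac{17}{3}$)
$Y = \frac{17}{3} \approx 5.6667$
$5 s + Y = 5 \left(-5\right) + \frac{17}{3} = -25 + \frac{17}{3} = - \frac{58}{3}$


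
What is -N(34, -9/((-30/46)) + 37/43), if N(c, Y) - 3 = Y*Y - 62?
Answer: -7207829/46225 ≈ -155.93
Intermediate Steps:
N(c, Y) = -59 + Y² (N(c, Y) = 3 + (Y*Y - 62) = 3 + (Y² - 62) = 3 + (-62 + Y²) = -59 + Y²)
-N(34, -9/((-30/46)) + 37/43) = -(-59 + (-9/((-30/46)) + 37/43)²) = -(-59 + (-9/((-30*1/46)) + 37*(1/43))²) = -(-59 + (-9/(-15/23) + 37/43)²) = -(-59 + (-9*(-23/15) + 37/43)²) = -(-59 + (69/5 + 37/43)²) = -(-59 + (3152/215)²) = -(-59 + 9935104/46225) = -1*7207829/46225 = -7207829/46225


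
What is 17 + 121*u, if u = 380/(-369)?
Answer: -39707/369 ≈ -107.61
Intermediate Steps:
u = -380/369 (u = 380*(-1/369) = -380/369 ≈ -1.0298)
17 + 121*u = 17 + 121*(-380/369) = 17 - 45980/369 = -39707/369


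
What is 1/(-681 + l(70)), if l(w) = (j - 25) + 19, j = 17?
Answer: -1/670 ≈ -0.0014925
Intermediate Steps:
l(w) = 11 (l(w) = (17 - 25) + 19 = -8 + 19 = 11)
1/(-681 + l(70)) = 1/(-681 + 11) = 1/(-670) = -1/670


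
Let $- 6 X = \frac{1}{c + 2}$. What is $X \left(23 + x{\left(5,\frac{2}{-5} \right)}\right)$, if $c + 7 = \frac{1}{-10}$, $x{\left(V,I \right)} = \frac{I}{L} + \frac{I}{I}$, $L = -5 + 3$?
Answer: $\frac{121}{153} \approx 0.79085$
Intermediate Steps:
$L = -2$
$x{\left(V,I \right)} = 1 - \frac{I}{2}$ ($x{\left(V,I \right)} = \frac{I}{-2} + \frac{I}{I} = I \left(- \frac{1}{2}\right) + 1 = - \frac{I}{2} + 1 = 1 - \frac{I}{2}$)
$c = - \frac{71}{10}$ ($c = -7 + \frac{1}{-10} = -7 - \frac{1}{10} = - \frac{71}{10} \approx -7.1$)
$X = \frac{5}{153}$ ($X = - \frac{1}{6 \left(- \frac{71}{10} + 2\right)} = - \frac{1}{6 \left(- \frac{51}{10}\right)} = \left(- \frac{1}{6}\right) \left(- \frac{10}{51}\right) = \frac{5}{153} \approx 0.03268$)
$X \left(23 + x{\left(5,\frac{2}{-5} \right)}\right) = \frac{5 \left(23 + \left(1 - \frac{2 \frac{1}{-5}}{2}\right)\right)}{153} = \frac{5 \left(23 + \left(1 - \frac{2 \left(- \frac{1}{5}\right)}{2}\right)\right)}{153} = \frac{5 \left(23 + \left(1 - - \frac{1}{5}\right)\right)}{153} = \frac{5 \left(23 + \left(1 + \frac{1}{5}\right)\right)}{153} = \frac{5 \left(23 + \frac{6}{5}\right)}{153} = \frac{5}{153} \cdot \frac{121}{5} = \frac{121}{153}$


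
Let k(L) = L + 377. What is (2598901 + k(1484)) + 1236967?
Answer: 3837729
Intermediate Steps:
k(L) = 377 + L
(2598901 + k(1484)) + 1236967 = (2598901 + (377 + 1484)) + 1236967 = (2598901 + 1861) + 1236967 = 2600762 + 1236967 = 3837729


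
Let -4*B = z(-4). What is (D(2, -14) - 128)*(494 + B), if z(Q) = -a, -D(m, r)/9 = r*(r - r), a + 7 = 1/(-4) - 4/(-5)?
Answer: -315128/5 ≈ -63026.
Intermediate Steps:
a = -129/20 (a = -7 + (1/(-4) - 4/(-5)) = -7 + (1*(-1/4) - 4*(-1/5)) = -7 + (-1/4 + 4/5) = -7 + 11/20 = -129/20 ≈ -6.4500)
D(m, r) = 0 (D(m, r) = -9*r*(r - r) = -9*r*0 = -9*0 = 0)
z(Q) = 129/20 (z(Q) = -1*(-129/20) = 129/20)
B = -129/80 (B = -1/4*129/20 = -129/80 ≈ -1.6125)
(D(2, -14) - 128)*(494 + B) = (0 - 128)*(494 - 129/80) = -128*39391/80 = -315128/5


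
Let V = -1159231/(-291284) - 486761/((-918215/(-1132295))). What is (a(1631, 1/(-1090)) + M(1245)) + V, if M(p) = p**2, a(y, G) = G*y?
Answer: 27689182321271672179/29153285848540 ≈ 9.4978e+5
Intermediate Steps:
V = -32108432941591383/53492267612 (V = -1159231*(-1/291284) - 486761/((-918215*(-1/1132295))) = 1159231/291284 - 486761/183643/226459 = 1159231/291284 - 486761*226459/183643 = 1159231/291284 - 110231409299/183643 = -32108432941591383/53492267612 ≈ -6.0024e+5)
(a(1631, 1/(-1090)) + M(1245)) + V = (1631/(-1090) + 1245**2) - 32108432941591383/53492267612 = (-1/1090*1631 + 1550025) - 32108432941591383/53492267612 = (-1631/1090 + 1550025) - 32108432941591383/53492267612 = 1689525619/1090 - 32108432941591383/53492267612 = 27689182321271672179/29153285848540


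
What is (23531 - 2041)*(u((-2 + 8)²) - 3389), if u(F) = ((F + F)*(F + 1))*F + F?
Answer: 1988920990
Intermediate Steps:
u(F) = F + 2*F²*(1 + F) (u(F) = ((2*F)*(1 + F))*F + F = (2*F*(1 + F))*F + F = 2*F²*(1 + F) + F = F + 2*F²*(1 + F))
(23531 - 2041)*(u((-2 + 8)²) - 3389) = (23531 - 2041)*((-2 + 8)²*(1 + 2*(-2 + 8)² + 2*((-2 + 8)²)²) - 3389) = 21490*(6²*(1 + 2*6² + 2*(6²)²) - 3389) = 21490*(36*(1 + 2*36 + 2*36²) - 3389) = 21490*(36*(1 + 72 + 2*1296) - 3389) = 21490*(36*(1 + 72 + 2592) - 3389) = 21490*(36*2665 - 3389) = 21490*(95940 - 3389) = 21490*92551 = 1988920990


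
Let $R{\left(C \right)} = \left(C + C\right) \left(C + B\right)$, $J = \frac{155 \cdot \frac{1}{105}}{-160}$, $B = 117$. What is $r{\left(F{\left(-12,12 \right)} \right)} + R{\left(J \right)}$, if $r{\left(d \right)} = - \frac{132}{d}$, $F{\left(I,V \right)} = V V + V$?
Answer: $- \frac{220507667}{73382400} \approx -3.0049$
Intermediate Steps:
$F{\left(I,V \right)} = V + V^{2}$ ($F{\left(I,V \right)} = V^{2} + V = V + V^{2}$)
$J = - \frac{31}{3360}$ ($J = 155 \cdot \frac{1}{105} \left(- \frac{1}{160}\right) = \frac{31}{21} \left(- \frac{1}{160}\right) = - \frac{31}{3360} \approx -0.0092262$)
$R{\left(C \right)} = 2 C \left(117 + C\right)$ ($R{\left(C \right)} = \left(C + C\right) \left(C + 117\right) = 2 C \left(117 + C\right)$)
$r{\left(F{\left(-12,12 \right)} \right)} + R{\left(J \right)} = - \frac{132}{12 \left(1 + 12\right)} + 2 \left(- \frac{31}{3360}\right) \left(117 - \frac{31}{3360}\right) = - \frac{132}{12 \cdot 13} + 2 \left(- \frac{31}{3360}\right) \frac{393089}{3360} = - \frac{132}{156} - \frac{12185759}{5644800} = \left(-132\right) \frac{1}{156} - \frac{12185759}{5644800} = - \frac{11}{13} - \frac{12185759}{5644800} = - \frac{220507667}{73382400}$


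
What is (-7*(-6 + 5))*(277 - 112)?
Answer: 1155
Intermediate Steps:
(-7*(-6 + 5))*(277 - 112) = -7*(-1)*165 = 7*165 = 1155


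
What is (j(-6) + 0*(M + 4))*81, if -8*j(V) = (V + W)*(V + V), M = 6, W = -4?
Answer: -1215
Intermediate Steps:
j(V) = -V*(-4 + V)/4 (j(V) = -(V - 4)*(V + V)/8 = -(-4 + V)*2*V/8 = -V*(-4 + V)/4)
(j(-6) + 0*(M + 4))*81 = ((¼)*(-6)*(4 - 1*(-6)) + 0*(6 + 4))*81 = ((¼)*(-6)*(4 + 6) + 0*10)*81 = ((¼)*(-6)*10 + 0)*81 = (-15 + 0)*81 = -15*81 = -1215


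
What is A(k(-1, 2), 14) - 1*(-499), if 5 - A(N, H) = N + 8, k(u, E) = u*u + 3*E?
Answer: 489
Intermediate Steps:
k(u, E) = u² + 3*E
A(N, H) = -3 - N (A(N, H) = 5 - (N + 8) = 5 - (8 + N) = 5 + (-8 - N) = -3 - N)
A(k(-1, 2), 14) - 1*(-499) = (-3 - ((-1)² + 3*2)) - 1*(-499) = (-3 - (1 + 6)) + 499 = (-3 - 1*7) + 499 = (-3 - 7) + 499 = -10 + 499 = 489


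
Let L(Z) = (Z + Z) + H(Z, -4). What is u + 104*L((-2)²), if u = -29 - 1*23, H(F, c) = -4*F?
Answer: -884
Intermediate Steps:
u = -52 (u = -29 - 23 = -52)
L(Z) = -2*Z (L(Z) = (Z + Z) - 4*Z = 2*Z - 4*Z = -2*Z)
u + 104*L((-2)²) = -52 + 104*(-2*(-2)²) = -52 + 104*(-2*4) = -52 + 104*(-8) = -52 - 832 = -884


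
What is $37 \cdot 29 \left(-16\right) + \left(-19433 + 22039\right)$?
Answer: $-14562$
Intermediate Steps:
$37 \cdot 29 \left(-16\right) + \left(-19433 + 22039\right) = 1073 \left(-16\right) + 2606 = -17168 + 2606 = -14562$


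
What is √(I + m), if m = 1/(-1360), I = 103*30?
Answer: √357203915/340 ≈ 55.588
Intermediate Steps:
I = 3090
m = -1/1360 ≈ -0.00073529
√(I + m) = √(3090 - 1/1360) = √(4202399/1360) = √357203915/340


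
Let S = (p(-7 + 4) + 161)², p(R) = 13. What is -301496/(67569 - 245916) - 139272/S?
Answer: -11189922/3845893 ≈ -2.9096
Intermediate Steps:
S = 30276 (S = (13 + 161)² = 174² = 30276)
-301496/(67569 - 245916) - 139272/S = -301496/(67569 - 245916) - 139272/30276 = -301496/(-178347) - 139272*1/30276 = -301496*(-1/178347) - 11606/2523 = 23192/13719 - 11606/2523 = -11189922/3845893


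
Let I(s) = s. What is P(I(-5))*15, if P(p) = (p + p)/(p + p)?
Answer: 15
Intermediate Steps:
P(p) = 1 (P(p) = (2*p)/((2*p)) = (2*p)*(1/(2*p)) = 1)
P(I(-5))*15 = 1*15 = 15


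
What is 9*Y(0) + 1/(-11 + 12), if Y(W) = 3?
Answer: 28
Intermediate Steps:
9*Y(0) + 1/(-11 + 12) = 9*3 + 1/(-11 + 12) = 27 + 1/1 = 27 + 1 = 28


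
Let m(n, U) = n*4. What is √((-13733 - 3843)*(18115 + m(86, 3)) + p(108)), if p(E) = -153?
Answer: 9*I*√4005377 ≈ 18012.0*I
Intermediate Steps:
m(n, U) = 4*n
√((-13733 - 3843)*(18115 + m(86, 3)) + p(108)) = √((-13733 - 3843)*(18115 + 4*86) - 153) = √(-17576*(18115 + 344) - 153) = √(-17576*18459 - 153) = √(-324435384 - 153) = √(-324435537) = 9*I*√4005377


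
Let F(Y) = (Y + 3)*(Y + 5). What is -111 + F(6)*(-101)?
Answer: -10110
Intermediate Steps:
F(Y) = (3 + Y)*(5 + Y)
-111 + F(6)*(-101) = -111 + (15 + 6² + 8*6)*(-101) = -111 + (15 + 36 + 48)*(-101) = -111 + 99*(-101) = -111 - 9999 = -10110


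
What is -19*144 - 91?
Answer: -2827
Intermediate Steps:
-19*144 - 91 = -2736 - 91 = -2827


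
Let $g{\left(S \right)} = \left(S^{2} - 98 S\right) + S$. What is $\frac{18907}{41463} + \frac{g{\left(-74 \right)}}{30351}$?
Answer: $\frac{366173053}{419481171} \approx 0.87292$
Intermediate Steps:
$g{\left(S \right)} = S^{2} - 97 S$
$\frac{18907}{41463} + \frac{g{\left(-74 \right)}}{30351} = \frac{18907}{41463} + \frac{\left(-74\right) \left(-97 - 74\right)}{30351} = 18907 \cdot \frac{1}{41463} + \left(-74\right) \left(-171\right) \frac{1}{30351} = \frac{18907}{41463} + 12654 \cdot \frac{1}{30351} = \frac{18907}{41463} + \frac{4218}{10117} = \frac{366173053}{419481171}$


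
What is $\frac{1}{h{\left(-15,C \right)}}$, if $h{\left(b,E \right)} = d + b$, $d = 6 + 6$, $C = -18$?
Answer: $- \frac{1}{3} \approx -0.33333$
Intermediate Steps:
$d = 12$
$h{\left(b,E \right)} = 12 + b$
$\frac{1}{h{\left(-15,C \right)}} = \frac{1}{12 - 15} = \frac{1}{-3} = - \frac{1}{3}$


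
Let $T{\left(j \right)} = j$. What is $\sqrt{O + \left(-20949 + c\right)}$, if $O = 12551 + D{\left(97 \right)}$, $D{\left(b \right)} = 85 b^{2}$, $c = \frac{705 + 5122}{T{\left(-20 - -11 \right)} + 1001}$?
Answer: $\frac{\sqrt{48672597242}}{248} \approx 889.59$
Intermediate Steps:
$c = \frac{5827}{992}$ ($c = \frac{705 + 5122}{\left(-20 - -11\right) + 1001} = \frac{5827}{\left(-20 + 11\right) + 1001} = \frac{5827}{-9 + 1001} = \frac{5827}{992} \approx 5.874$)
$O = 812316$ ($O = 12551 + 85 \cdot 97^{2} = 12551 + 85 \cdot 9409 = 12551 + 799765 = 812316$)
$\sqrt{O + \left(-20949 + c\right)} = \sqrt{812316 + \left(-20949 + \frac{5827}{992}\right)} = \sqrt{812316 - \frac{20775581}{992}} = \sqrt{\frac{785041891}{992}} = \frac{\sqrt{48672597242}}{248}$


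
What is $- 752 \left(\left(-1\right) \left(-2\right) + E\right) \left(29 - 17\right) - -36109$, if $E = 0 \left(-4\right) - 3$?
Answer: $45133$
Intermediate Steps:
$E = -3$ ($E = 0 - 3 = -3$)
$- 752 \left(\left(-1\right) \left(-2\right) + E\right) \left(29 - 17\right) - -36109 = - 752 \left(\left(-1\right) \left(-2\right) - 3\right) \left(29 - 17\right) - -36109 = - 752 \left(2 - 3\right) 12 + 36109 = - 752 \left(\left(-1\right) 12\right) + 36109 = \left(-752\right) \left(-12\right) + 36109 = 9024 + 36109 = 45133$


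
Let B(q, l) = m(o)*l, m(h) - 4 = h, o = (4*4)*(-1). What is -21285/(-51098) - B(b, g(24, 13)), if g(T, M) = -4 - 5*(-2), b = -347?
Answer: 3700341/51098 ≈ 72.417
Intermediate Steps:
o = -16 (o = 16*(-1) = -16)
m(h) = 4 + h
g(T, M) = 6 (g(T, M) = -4 + 10 = 6)
B(q, l) = -12*l (B(q, l) = (4 - 16)*l = -12*l)
-21285/(-51098) - B(b, g(24, 13)) = -21285/(-51098) - (-12)*6 = -21285*(-1/51098) - 1*(-72) = 21285/51098 + 72 = 3700341/51098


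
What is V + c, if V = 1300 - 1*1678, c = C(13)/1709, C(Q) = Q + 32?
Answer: -645957/1709 ≈ -377.97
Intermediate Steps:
C(Q) = 32 + Q
c = 45/1709 (c = (32 + 13)/1709 = 45*(1/1709) = 45/1709 ≈ 0.026331)
V = -378 (V = 1300 - 1678 = -378)
V + c = -378 + 45/1709 = -645957/1709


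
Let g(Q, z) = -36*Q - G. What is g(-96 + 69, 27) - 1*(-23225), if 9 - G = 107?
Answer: 24295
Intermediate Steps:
G = -98 (G = 9 - 1*107 = 9 - 107 = -98)
g(Q, z) = 98 - 36*Q (g(Q, z) = -36*Q - 1*(-98) = -36*Q + 98 = 98 - 36*Q)
g(-96 + 69, 27) - 1*(-23225) = (98 - 36*(-96 + 69)) - 1*(-23225) = (98 - 36*(-27)) + 23225 = (98 + 972) + 23225 = 1070 + 23225 = 24295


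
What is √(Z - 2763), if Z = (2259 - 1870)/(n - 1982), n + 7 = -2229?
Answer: I*√49159621614/4218 ≈ 52.565*I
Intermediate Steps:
n = -2236 (n = -7 - 2229 = -2236)
Z = -389/4218 (Z = (2259 - 1870)/(-2236 - 1982) = 389/(-4218) = 389*(-1/4218) = -389/4218 ≈ -0.092224)
√(Z - 2763) = √(-389/4218 - 2763) = √(-11654723/4218) = I*√49159621614/4218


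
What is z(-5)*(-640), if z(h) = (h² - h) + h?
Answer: -16000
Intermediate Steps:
z(h) = h²
z(-5)*(-640) = (-5)²*(-640) = 25*(-640) = -16000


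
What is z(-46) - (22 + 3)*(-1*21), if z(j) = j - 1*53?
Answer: 426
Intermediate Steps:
z(j) = -53 + j (z(j) = j - 53 = -53 + j)
z(-46) - (22 + 3)*(-1*21) = (-53 - 46) - (22 + 3)*(-1*21) = -99 - 25*(-21) = -99 - 1*(-525) = -99 + 525 = 426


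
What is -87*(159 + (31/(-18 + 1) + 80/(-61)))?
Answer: -14061984/1037 ≈ -13560.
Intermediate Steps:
-87*(159 + (31/(-18 + 1) + 80/(-61))) = -87*(159 + (31/(-17) + 80*(-1/61))) = -87*(159 + (31*(-1/17) - 80/61)) = -87*(159 + (-31/17 - 80/61)) = -87*(159 - 3251/1037) = -87*161632/1037 = -14061984/1037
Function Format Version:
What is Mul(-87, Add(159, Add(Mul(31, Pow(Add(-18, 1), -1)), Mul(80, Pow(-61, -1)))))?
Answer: Rational(-14061984, 1037) ≈ -13560.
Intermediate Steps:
Mul(-87, Add(159, Add(Mul(31, Pow(Add(-18, 1), -1)), Mul(80, Pow(-61, -1))))) = Mul(-87, Add(159, Add(Mul(31, Pow(-17, -1)), Mul(80, Rational(-1, 61))))) = Mul(-87, Add(159, Add(Mul(31, Rational(-1, 17)), Rational(-80, 61)))) = Mul(-87, Add(159, Add(Rational(-31, 17), Rational(-80, 61)))) = Mul(-87, Add(159, Rational(-3251, 1037))) = Mul(-87, Rational(161632, 1037)) = Rational(-14061984, 1037)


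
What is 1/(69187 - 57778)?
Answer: 1/11409 ≈ 8.7650e-5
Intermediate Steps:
1/(69187 - 57778) = 1/11409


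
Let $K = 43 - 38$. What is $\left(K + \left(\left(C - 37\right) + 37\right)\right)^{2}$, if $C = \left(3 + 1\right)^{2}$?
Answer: $441$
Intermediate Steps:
$C = 16$ ($C = 4^{2} = 16$)
$K = 5$
$\left(K + \left(\left(C - 37\right) + 37\right)\right)^{2} = \left(5 + \left(\left(16 - 37\right) + 37\right)\right)^{2} = \left(5 + \left(-21 + 37\right)\right)^{2} = \left(5 + 16\right)^{2} = 21^{2} = 441$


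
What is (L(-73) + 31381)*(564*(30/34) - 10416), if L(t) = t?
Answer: -5278904496/17 ≈ -3.1052e+8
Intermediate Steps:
(L(-73) + 31381)*(564*(30/34) - 10416) = (-73 + 31381)*(564*(30/34) - 10416) = 31308*(564*(30*(1/34)) - 10416) = 31308*(564*(15/17) - 10416) = 31308*(8460/17 - 10416) = 31308*(-168612/17) = -5278904496/17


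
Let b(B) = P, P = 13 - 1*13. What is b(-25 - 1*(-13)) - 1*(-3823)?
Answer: 3823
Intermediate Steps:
P = 0 (P = 13 - 13 = 0)
b(B) = 0
b(-25 - 1*(-13)) - 1*(-3823) = 0 - 1*(-3823) = 0 + 3823 = 3823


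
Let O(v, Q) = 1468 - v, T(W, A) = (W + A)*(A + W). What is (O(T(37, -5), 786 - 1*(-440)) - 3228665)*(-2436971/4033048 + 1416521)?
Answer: -18442486799630973177/4033048 ≈ -4.5728e+12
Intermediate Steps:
T(W, A) = (A + W)**2 (T(W, A) = (A + W)*(A + W) = (A + W)**2)
(O(T(37, -5), 786 - 1*(-440)) - 3228665)*(-2436971/4033048 + 1416521) = ((1468 - (-5 + 37)**2) - 3228665)*(-2436971/4033048 + 1416521) = ((1468 - 1*32**2) - 3228665)*(-2436971*1/4033048 + 1416521) = ((1468 - 1*1024) - 3228665)*(-2436971/4033048 + 1416521) = ((1468 - 1024) - 3228665)*(5712894749037/4033048) = (444 - 3228665)*(5712894749037/4033048) = -3228221*5712894749037/4033048 = -18442486799630973177/4033048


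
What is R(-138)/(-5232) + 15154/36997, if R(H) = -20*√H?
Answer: 15154/36997 + 5*I*√138/1308 ≈ 0.4096 + 0.044906*I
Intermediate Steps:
R(-138)/(-5232) + 15154/36997 = -20*I*√138/(-5232) + 15154/36997 = -20*I*√138*(-1/5232) + 15154*(1/36997) = -20*I*√138*(-1/5232) + 15154/36997 = 5*I*√138/1308 + 15154/36997 = 15154/36997 + 5*I*√138/1308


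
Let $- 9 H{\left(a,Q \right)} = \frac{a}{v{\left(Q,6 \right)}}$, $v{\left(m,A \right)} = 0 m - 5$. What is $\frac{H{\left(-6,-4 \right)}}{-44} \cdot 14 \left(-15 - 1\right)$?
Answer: $- \frac{112}{165} \approx -0.67879$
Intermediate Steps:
$v{\left(m,A \right)} = -5$ ($v{\left(m,A \right)} = 0 - 5 = -5$)
$H{\left(a,Q \right)} = \frac{a}{45}$ ($H{\left(a,Q \right)} = - \frac{a \frac{1}{-5}}{9} = - \frac{a \left(- \frac{1}{5}\right)}{9} = - \frac{\left(- \frac{1}{5}\right) a}{9} = \frac{a}{45}$)
$\frac{H{\left(-6,-4 \right)}}{-44} \cdot 14 \left(-15 - 1\right) = \frac{\frac{1}{45} \left(-6\right)}{-44} \cdot 14 \left(-15 - 1\right) = \left(- \frac{2}{15}\right) \left(- \frac{1}{44}\right) 14 \left(-15 - 1\right) = \frac{1}{330} \cdot 14 \left(-16\right) = \frac{7}{165} \left(-16\right) = - \frac{112}{165}$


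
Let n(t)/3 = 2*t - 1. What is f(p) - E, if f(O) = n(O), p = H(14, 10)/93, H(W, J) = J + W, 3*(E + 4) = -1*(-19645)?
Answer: -608758/93 ≈ -6545.8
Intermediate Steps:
E = 19633/3 (E = -4 + (-1*(-19645))/3 = -4 + (⅓)*19645 = -4 + 19645/3 = 19633/3 ≈ 6544.3)
n(t) = -3 + 6*t (n(t) = 3*(2*t - 1) = 3*(-1 + 2*t) = -3 + 6*t)
p = 8/31 (p = (10 + 14)/93 = 24*(1/93) = 8/31 ≈ 0.25806)
f(O) = -3 + 6*O
f(p) - E = (-3 + 6*(8/31)) - 1*19633/3 = (-3 + 48/31) - 19633/3 = -45/31 - 19633/3 = -608758/93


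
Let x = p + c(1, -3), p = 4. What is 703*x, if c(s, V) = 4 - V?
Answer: 7733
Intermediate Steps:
x = 11 (x = 4 + (4 - 1*(-3)) = 4 + (4 + 3) = 4 + 7 = 11)
703*x = 703*11 = 7733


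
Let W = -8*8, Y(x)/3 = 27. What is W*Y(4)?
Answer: -5184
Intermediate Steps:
Y(x) = 81 (Y(x) = 3*27 = 81)
W = -64
W*Y(4) = -64*81 = -5184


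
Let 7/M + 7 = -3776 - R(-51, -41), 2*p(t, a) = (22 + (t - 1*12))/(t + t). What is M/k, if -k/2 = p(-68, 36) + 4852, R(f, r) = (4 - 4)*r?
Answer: 476/2496405483 ≈ 1.9067e-7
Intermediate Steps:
R(f, r) = 0 (R(f, r) = 0*r = 0)
p(t, a) = (10 + t)/(4*t) (p(t, a) = ((22 + (t - 1*12))/(t + t))/2 = ((22 + (t - 12))/((2*t)))/2 = ((22 + (-12 + t))*(1/(2*t)))/2 = ((10 + t)*(1/(2*t)))/2 = ((10 + t)/(2*t))/2 = (10 + t)/(4*t))
M = -7/3783 (M = 7/(-7 + (-3776 - 1*0)) = 7/(-7 + (-3776 + 0)) = 7/(-7 - 3776) = 7/(-3783) = 7*(-1/3783) = -7/3783 ≈ -0.0018504)
k = -659901/68 (k = -2*((¼)*(10 - 68)/(-68) + 4852) = -2*((¼)*(-1/68)*(-58) + 4852) = -2*(29/136 + 4852) = -2*659901/136 = -659901/68 ≈ -9704.4)
M/k = -7/(3783*(-659901/68)) = -7/3783*(-68/659901) = 476/2496405483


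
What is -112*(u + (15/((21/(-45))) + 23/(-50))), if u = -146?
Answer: 500088/25 ≈ 20004.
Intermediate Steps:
-112*(u + (15/((21/(-45))) + 23/(-50))) = -112*(-146 + (15/((21/(-45))) + 23/(-50))) = -112*(-146 + (15/((21*(-1/45))) + 23*(-1/50))) = -112*(-146 + (15/(-7/15) - 23/50)) = -112*(-146 + (15*(-15/7) - 23/50)) = -112*(-146 + (-225/7 - 23/50)) = -112*(-146 - 11411/350) = -112*(-62511/350) = 500088/25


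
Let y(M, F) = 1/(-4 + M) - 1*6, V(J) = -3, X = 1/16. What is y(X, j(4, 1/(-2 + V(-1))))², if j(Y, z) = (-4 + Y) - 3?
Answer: 155236/3969 ≈ 39.112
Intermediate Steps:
X = 1/16 ≈ 0.062500
j(Y, z) = -7 + Y
y(M, F) = -6 + 1/(-4 + M) (y(M, F) = 1/(-4 + M) - 6 = -6 + 1/(-4 + M))
y(X, j(4, 1/(-2 + V(-1))))² = ((25 - 6*1/16)/(-4 + 1/16))² = ((25 - 3/8)/(-63/16))² = (-16/63*197/8)² = (-394/63)² = 155236/3969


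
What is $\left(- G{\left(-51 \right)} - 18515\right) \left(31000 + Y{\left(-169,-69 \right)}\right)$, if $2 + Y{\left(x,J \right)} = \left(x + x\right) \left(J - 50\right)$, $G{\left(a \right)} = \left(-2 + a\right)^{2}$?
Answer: $-1518695280$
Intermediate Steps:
$Y{\left(x,J \right)} = -2 + 2 x \left(-50 + J\right)$ ($Y{\left(x,J \right)} = -2 + \left(x + x\right) \left(J - 50\right) = -2 + 2 x \left(-50 + J\right)$)
$\left(- G{\left(-51 \right)} - 18515\right) \left(31000 + Y{\left(-169,-69 \right)}\right) = \left(- \left(-2 - 51\right)^{2} - 18515\right) \left(31000 - \left(-16898 - 23322\right)\right) = \left(- \left(-53\right)^{2} - 18515\right) \left(31000 + \left(-2 + 16900 + 23322\right)\right) = \left(\left(-1\right) 2809 - 18515\right) \left(31000 + 40220\right) = \left(-2809 - 18515\right) 71220 = \left(-21324\right) 71220 = -1518695280$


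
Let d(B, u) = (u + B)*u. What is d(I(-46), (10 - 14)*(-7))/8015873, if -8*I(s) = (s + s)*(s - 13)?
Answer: -18214/8015873 ≈ -0.0022722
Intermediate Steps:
I(s) = -s*(-13 + s)/4 (I(s) = -(s + s)*(s - 13)/8 = -2*s*(-13 + s)/8 = -s*(-13 + s)/4)
d(B, u) = u*(B + u) (d(B, u) = (B + u)*u = u*(B + u))
d(I(-46), (10 - 14)*(-7))/8015873 = (((10 - 14)*(-7))*((¼)*(-46)*(13 - 1*(-46)) + (10 - 14)*(-7)))/8015873 = ((-4*(-7))*((¼)*(-46)*(13 + 46) - 4*(-7)))*(1/8015873) = (28*((¼)*(-46)*59 + 28))*(1/8015873) = (28*(-1357/2 + 28))*(1/8015873) = (28*(-1301/2))*(1/8015873) = -18214*1/8015873 = -18214/8015873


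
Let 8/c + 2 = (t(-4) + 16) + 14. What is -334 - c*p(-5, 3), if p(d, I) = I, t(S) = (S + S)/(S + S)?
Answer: -9710/29 ≈ -334.83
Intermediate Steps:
t(S) = 1 (t(S) = (2*S)/((2*S)) = (2*S)*(1/(2*S)) = 1)
c = 8/29 (c = 8/(-2 + ((1 + 16) + 14)) = 8/(-2 + (17 + 14)) = 8/(-2 + 31) = 8/29 ≈ 0.27586)
-334 - c*p(-5, 3) = -334 - 8*3/29 = -334 - 1*24/29 = -334 - 24/29 = -9710/29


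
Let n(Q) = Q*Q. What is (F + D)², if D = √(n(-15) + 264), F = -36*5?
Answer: (180 - √489)² ≈ 24928.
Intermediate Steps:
n(Q) = Q²
F = -180
D = √489 (D = √((-15)² + 264) = √(225 + 264) = √489 ≈ 22.113)
(F + D)² = (-180 + √489)²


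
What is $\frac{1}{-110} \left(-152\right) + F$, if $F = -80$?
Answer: $- \frac{4324}{55} \approx -78.618$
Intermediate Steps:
$\frac{1}{-110} \left(-152\right) + F = \frac{1}{-110} \left(-152\right) - 80 = \left(- \frac{1}{110}\right) \left(-152\right) - 80 = \frac{76}{55} - 80 = - \frac{4324}{55}$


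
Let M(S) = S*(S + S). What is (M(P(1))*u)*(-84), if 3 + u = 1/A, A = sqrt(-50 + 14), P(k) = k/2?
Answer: 126 + 7*I ≈ 126.0 + 7.0*I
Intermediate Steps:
P(k) = k/2 (P(k) = k*(1/2) = k/2)
A = 6*I (A = sqrt(-36) = 6*I ≈ 6.0*I)
u = -3 - I/6 (u = -3 + 1/(6*I) = -3 - I/6 ≈ -3.0 - 0.16667*I)
M(S) = 2*S**2 (M(S) = S*(2*S) = 2*S**2)
(M(P(1))*u)*(-84) = ((2*((1/2)*1)**2)*(-3 - I/6))*(-84) = ((2*(1/2)**2)*(-3 - I/6))*(-84) = ((2*(1/4))*(-3 - I/6))*(-84) = ((-3 - I/6)/2)*(-84) = (-3/2 - I/12)*(-84) = 126 + 7*I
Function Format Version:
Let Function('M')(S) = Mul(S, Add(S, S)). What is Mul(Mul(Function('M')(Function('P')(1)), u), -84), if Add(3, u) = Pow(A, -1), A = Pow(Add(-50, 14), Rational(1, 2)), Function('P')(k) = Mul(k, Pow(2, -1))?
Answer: Add(126, Mul(7, I)) ≈ Add(126.00, Mul(7.0000, I))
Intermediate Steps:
Function('P')(k) = Mul(Rational(1, 2), k) (Function('P')(k) = Mul(k, Rational(1, 2)) = Mul(Rational(1, 2), k))
A = Mul(6, I) (A = Pow(-36, Rational(1, 2)) = Mul(6, I) ≈ Mul(6.0000, I))
u = Add(-3, Mul(Rational(-1, 6), I)) (u = Add(-3, Pow(Mul(6, I), -1)) = Add(-3, Mul(Rational(-1, 6), I)) ≈ Add(-3.0000, Mul(-0.16667, I)))
Function('M')(S) = Mul(2, Pow(S, 2)) (Function('M')(S) = Mul(S, Mul(2, S)) = Mul(2, Pow(S, 2)))
Mul(Mul(Function('M')(Function('P')(1)), u), -84) = Mul(Mul(Mul(2, Pow(Mul(Rational(1, 2), 1), 2)), Add(-3, Mul(Rational(-1, 6), I))), -84) = Mul(Mul(Mul(2, Pow(Rational(1, 2), 2)), Add(-3, Mul(Rational(-1, 6), I))), -84) = Mul(Mul(Mul(2, Rational(1, 4)), Add(-3, Mul(Rational(-1, 6), I))), -84) = Mul(Mul(Rational(1, 2), Add(-3, Mul(Rational(-1, 6), I))), -84) = Mul(Add(Rational(-3, 2), Mul(Rational(-1, 12), I)), -84) = Add(126, Mul(7, I))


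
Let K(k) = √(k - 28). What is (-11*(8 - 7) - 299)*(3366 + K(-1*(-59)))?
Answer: -1043460 - 310*√31 ≈ -1.0452e+6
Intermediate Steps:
K(k) = √(-28 + k)
(-11*(8 - 7) - 299)*(3366 + K(-1*(-59))) = (-11*(8 - 7) - 299)*(3366 + √(-28 - 1*(-59))) = (-11 - 299)*(3366 + √(-28 + 59)) = (-11*1 - 299)*(3366 + √31) = (-11 - 299)*(3366 + √31) = -310*(3366 + √31) = -1043460 - 310*√31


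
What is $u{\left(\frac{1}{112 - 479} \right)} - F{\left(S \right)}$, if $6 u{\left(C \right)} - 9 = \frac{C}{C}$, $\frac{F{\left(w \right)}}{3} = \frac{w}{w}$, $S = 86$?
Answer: $- \frac{4}{3} \approx -1.3333$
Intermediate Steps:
$F{\left(w \right)} = 3$ ($F{\left(w \right)} = 3 \frac{w}{w} = 3 \cdot 1 = 3$)
$u{\left(C \right)} = \frac{5}{3}$ ($u{\left(C \right)} = \frac{3}{2} + \frac{C \frac{1}{C}}{6} = \frac{3}{2} + \frac{1}{6} \cdot 1 = \frac{3}{2} + \frac{1}{6} = \frac{5}{3}$)
$u{\left(\frac{1}{112 - 479} \right)} - F{\left(S \right)} = \frac{5}{3} - 3 = - \frac{4}{3}$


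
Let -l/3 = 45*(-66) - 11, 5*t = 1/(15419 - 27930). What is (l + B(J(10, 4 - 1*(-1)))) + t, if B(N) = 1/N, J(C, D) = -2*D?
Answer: 1118846217/125110 ≈ 8942.9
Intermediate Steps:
t = -1/62555 (t = 1/(5*(15419 - 27930)) = (⅕)/(-12511) = (⅕)*(-1/12511) = -1/62555 ≈ -1.5986e-5)
l = 8943 (l = -3*(45*(-66) - 11) = -3*(-2970 - 11) = -3*(-2981) = 8943)
(l + B(J(10, 4 - 1*(-1)))) + t = (8943 + 1/(-2*(4 - 1*(-1)))) - 1/62555 = (8943 + 1/(-2*(4 + 1))) - 1/62555 = (8943 + 1/(-2*5)) - 1/62555 = (8943 + 1/(-10)) - 1/62555 = (8943 - ⅒) - 1/62555 = 89429/10 - 1/62555 = 1118846217/125110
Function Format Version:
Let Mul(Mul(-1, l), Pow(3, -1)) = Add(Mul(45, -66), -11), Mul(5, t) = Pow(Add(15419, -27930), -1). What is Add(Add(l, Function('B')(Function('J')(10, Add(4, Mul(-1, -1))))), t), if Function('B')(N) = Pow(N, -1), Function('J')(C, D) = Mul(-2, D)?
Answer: Rational(1118846217, 125110) ≈ 8942.9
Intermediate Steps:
t = Rational(-1, 62555) (t = Mul(Rational(1, 5), Pow(Add(15419, -27930), -1)) = Mul(Rational(1, 5), Pow(-12511, -1)) = Mul(Rational(1, 5), Rational(-1, 12511)) = Rational(-1, 62555) ≈ -1.5986e-5)
l = 8943 (l = Mul(-3, Add(Mul(45, -66), -11)) = Mul(-3, Add(-2970, -11)) = Mul(-3, -2981) = 8943)
Add(Add(l, Function('B')(Function('J')(10, Add(4, Mul(-1, -1))))), t) = Add(Add(8943, Pow(Mul(-2, Add(4, Mul(-1, -1))), -1)), Rational(-1, 62555)) = Add(Add(8943, Pow(Mul(-2, Add(4, 1)), -1)), Rational(-1, 62555)) = Add(Add(8943, Pow(Mul(-2, 5), -1)), Rational(-1, 62555)) = Add(Add(8943, Pow(-10, -1)), Rational(-1, 62555)) = Add(Add(8943, Rational(-1, 10)), Rational(-1, 62555)) = Add(Rational(89429, 10), Rational(-1, 62555)) = Rational(1118846217, 125110)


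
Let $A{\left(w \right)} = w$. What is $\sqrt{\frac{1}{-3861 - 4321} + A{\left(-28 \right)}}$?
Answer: $\frac{i \sqrt{1874471654}}{8182} \approx 5.2915 i$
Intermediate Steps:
$\sqrt{\frac{1}{-3861 - 4321} + A{\left(-28 \right)}} = \sqrt{\frac{1}{-3861 - 4321} - 28} = \sqrt{\frac{1}{-8182} - 28} = \sqrt{- \frac{1}{8182} - 28} = \sqrt{- \frac{229097}{8182}} = \frac{i \sqrt{1874471654}}{8182}$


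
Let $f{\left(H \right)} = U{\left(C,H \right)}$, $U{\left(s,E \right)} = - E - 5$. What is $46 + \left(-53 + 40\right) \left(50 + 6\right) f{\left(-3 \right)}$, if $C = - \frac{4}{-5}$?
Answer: $1502$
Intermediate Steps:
$C = \frac{4}{5}$ ($C = \left(-4\right) \left(- \frac{1}{5}\right) = \frac{4}{5} \approx 0.8$)
$U{\left(s,E \right)} = -5 - E$
$f{\left(H \right)} = -5 - H$
$46 + \left(-53 + 40\right) \left(50 + 6\right) f{\left(-3 \right)} = 46 + \left(-53 + 40\right) \left(50 + 6\right) \left(-5 - -3\right) = 46 + \left(-13\right) 56 \left(-5 + 3\right) = 46 - -1456 = 46 + 1456 = 1502$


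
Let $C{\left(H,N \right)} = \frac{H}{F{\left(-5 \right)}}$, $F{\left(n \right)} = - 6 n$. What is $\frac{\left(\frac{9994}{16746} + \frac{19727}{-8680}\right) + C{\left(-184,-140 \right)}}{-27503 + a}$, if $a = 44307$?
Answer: $- \frac{567556403}{1221275062560} \approx -0.00046472$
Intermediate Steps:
$C{\left(H,N \right)} = \frac{H}{30}$ ($C{\left(H,N \right)} = \frac{H}{\left(-6\right) \left(-5\right)} = \frac{H}{30}$)
$\frac{\left(\frac{9994}{16746} + \frac{19727}{-8680}\right) + C{\left(-184,-140 \right)}}{-27503 + a} = \frac{\left(\frac{9994}{16746} + \frac{19727}{-8680}\right) + \frac{1}{30} \left(-184\right)}{-27503 + 44307} = \frac{\left(9994 \cdot \frac{1}{16746} + 19727 \left(- \frac{1}{8680}\right)\right) - \frac{92}{15}}{16804} = \left(\left(\frac{4997}{8373} - \frac{19727}{8680}\right) - \frac{92}{15}\right) \frac{1}{16804} = \left(- \frac{121800211}{72677640} - \frac{92}{15}\right) \frac{1}{16804} = \left(- \frac{567556403}{72677640}\right) \frac{1}{16804} = - \frac{567556403}{1221275062560}$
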